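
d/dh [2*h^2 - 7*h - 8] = 4*h - 7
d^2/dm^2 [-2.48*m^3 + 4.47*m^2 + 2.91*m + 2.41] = 8.94 - 14.88*m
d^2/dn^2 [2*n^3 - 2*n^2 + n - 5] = 12*n - 4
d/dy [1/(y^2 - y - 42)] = (1 - 2*y)/(-y^2 + y + 42)^2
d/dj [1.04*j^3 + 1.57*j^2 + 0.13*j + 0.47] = 3.12*j^2 + 3.14*j + 0.13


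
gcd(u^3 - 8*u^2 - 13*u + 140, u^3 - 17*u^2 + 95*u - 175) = u^2 - 12*u + 35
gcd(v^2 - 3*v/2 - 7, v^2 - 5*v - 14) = v + 2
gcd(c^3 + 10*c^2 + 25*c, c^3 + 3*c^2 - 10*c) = c^2 + 5*c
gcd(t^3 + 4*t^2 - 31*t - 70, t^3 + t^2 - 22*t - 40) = t^2 - 3*t - 10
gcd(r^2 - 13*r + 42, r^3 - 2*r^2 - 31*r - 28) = r - 7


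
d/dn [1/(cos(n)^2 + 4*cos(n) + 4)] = 2*sin(n)/(cos(n) + 2)^3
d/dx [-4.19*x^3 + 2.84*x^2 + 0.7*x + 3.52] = -12.57*x^2 + 5.68*x + 0.7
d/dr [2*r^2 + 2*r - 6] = 4*r + 2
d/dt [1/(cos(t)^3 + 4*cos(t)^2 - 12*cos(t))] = (3*sin(t) - 12*sin(t)/cos(t)^2 + 8*tan(t))/((cos(t) - 2)^2*(cos(t) + 6)^2)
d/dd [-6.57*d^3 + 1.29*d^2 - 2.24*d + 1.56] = -19.71*d^2 + 2.58*d - 2.24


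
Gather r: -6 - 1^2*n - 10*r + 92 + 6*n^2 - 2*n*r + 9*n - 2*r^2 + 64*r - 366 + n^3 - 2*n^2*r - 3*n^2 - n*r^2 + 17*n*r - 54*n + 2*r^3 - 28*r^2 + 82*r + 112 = n^3 + 3*n^2 - 46*n + 2*r^3 + r^2*(-n - 30) + r*(-2*n^2 + 15*n + 136) - 168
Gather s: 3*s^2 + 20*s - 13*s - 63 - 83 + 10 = 3*s^2 + 7*s - 136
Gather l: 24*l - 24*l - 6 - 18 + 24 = 0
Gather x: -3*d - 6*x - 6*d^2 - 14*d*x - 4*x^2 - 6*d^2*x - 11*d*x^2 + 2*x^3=-6*d^2 - 3*d + 2*x^3 + x^2*(-11*d - 4) + x*(-6*d^2 - 14*d - 6)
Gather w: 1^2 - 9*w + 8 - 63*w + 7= 16 - 72*w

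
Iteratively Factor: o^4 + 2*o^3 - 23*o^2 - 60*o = (o + 3)*(o^3 - o^2 - 20*o) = o*(o + 3)*(o^2 - o - 20) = o*(o - 5)*(o + 3)*(o + 4)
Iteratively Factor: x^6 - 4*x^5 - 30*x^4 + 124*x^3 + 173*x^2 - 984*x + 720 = (x - 3)*(x^5 - x^4 - 33*x^3 + 25*x^2 + 248*x - 240) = (x - 3)^2*(x^4 + 2*x^3 - 27*x^2 - 56*x + 80) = (x - 5)*(x - 3)^2*(x^3 + 7*x^2 + 8*x - 16) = (x - 5)*(x - 3)^2*(x + 4)*(x^2 + 3*x - 4) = (x - 5)*(x - 3)^2*(x + 4)^2*(x - 1)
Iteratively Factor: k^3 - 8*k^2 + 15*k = (k - 5)*(k^2 - 3*k) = k*(k - 5)*(k - 3)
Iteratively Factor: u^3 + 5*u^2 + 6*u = (u)*(u^2 + 5*u + 6) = u*(u + 3)*(u + 2)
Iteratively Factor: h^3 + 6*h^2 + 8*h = (h + 4)*(h^2 + 2*h) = (h + 2)*(h + 4)*(h)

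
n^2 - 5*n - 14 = (n - 7)*(n + 2)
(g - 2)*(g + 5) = g^2 + 3*g - 10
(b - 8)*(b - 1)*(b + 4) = b^3 - 5*b^2 - 28*b + 32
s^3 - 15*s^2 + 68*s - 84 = (s - 7)*(s - 6)*(s - 2)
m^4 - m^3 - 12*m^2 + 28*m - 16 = (m - 2)^2*(m - 1)*(m + 4)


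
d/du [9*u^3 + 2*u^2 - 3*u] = 27*u^2 + 4*u - 3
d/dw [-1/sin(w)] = cos(w)/sin(w)^2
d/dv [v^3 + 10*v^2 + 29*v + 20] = 3*v^2 + 20*v + 29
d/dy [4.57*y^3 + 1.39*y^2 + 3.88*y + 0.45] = 13.71*y^2 + 2.78*y + 3.88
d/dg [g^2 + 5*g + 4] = 2*g + 5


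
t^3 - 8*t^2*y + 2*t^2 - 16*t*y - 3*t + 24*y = (t - 1)*(t + 3)*(t - 8*y)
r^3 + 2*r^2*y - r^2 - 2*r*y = r*(r - 1)*(r + 2*y)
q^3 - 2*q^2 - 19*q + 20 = (q - 5)*(q - 1)*(q + 4)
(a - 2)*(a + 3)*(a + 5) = a^3 + 6*a^2 - a - 30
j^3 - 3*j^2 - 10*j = j*(j - 5)*(j + 2)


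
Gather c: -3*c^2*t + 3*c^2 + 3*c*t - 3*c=c^2*(3 - 3*t) + c*(3*t - 3)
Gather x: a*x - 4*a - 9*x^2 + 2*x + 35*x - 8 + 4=-4*a - 9*x^2 + x*(a + 37) - 4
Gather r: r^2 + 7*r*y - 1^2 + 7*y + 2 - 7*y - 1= r^2 + 7*r*y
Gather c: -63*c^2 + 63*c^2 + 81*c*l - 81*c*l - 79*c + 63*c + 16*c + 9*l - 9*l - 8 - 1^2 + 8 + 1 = 0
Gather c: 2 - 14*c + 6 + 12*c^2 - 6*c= 12*c^2 - 20*c + 8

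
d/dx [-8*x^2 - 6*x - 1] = -16*x - 6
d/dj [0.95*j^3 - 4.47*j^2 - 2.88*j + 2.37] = 2.85*j^2 - 8.94*j - 2.88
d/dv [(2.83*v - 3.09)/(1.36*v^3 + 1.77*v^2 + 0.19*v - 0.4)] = (-7.6976*v^3 + 7.5981*v^2 + 10.9386*v - 0.5449)/(1.8496*v^6 + 4.8144*v^5 + 3.6497*v^4 - 0.4154*v^3 - 1.3799*v^2 - 0.152*v + 0.16)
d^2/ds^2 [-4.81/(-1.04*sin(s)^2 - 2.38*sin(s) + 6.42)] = (-20.809984*sin(s)^4 - 35.717136*sin(s)^3 - 124.49242*sin(s)^2 - 2.06060399999999*sin(s) + 118.722344)/(1.04*sin(s)^2 + 2.38*sin(s) - 6.42)^3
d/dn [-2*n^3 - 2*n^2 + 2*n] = -6*n^2 - 4*n + 2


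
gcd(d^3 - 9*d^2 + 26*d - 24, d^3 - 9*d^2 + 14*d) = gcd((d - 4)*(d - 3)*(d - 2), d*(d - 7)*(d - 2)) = d - 2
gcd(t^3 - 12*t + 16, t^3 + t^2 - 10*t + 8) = t^2 + 2*t - 8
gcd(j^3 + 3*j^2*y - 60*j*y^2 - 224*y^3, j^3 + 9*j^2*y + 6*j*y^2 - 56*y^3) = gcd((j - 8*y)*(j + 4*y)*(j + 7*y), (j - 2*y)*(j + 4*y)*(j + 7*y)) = j^2 + 11*j*y + 28*y^2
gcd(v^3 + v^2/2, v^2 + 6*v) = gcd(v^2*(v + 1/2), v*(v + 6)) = v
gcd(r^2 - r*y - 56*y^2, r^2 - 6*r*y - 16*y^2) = -r + 8*y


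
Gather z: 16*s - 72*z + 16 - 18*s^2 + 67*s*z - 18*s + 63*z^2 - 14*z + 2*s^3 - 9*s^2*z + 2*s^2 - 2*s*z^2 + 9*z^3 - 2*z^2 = 2*s^3 - 16*s^2 - 2*s + 9*z^3 + z^2*(61 - 2*s) + z*(-9*s^2 + 67*s - 86) + 16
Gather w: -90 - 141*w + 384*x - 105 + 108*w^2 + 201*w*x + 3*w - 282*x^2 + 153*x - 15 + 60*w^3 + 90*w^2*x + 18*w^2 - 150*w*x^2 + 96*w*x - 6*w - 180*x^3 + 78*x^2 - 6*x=60*w^3 + w^2*(90*x + 126) + w*(-150*x^2 + 297*x - 144) - 180*x^3 - 204*x^2 + 531*x - 210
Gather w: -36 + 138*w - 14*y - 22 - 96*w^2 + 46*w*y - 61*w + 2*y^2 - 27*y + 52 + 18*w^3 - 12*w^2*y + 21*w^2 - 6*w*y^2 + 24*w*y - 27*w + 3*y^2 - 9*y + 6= 18*w^3 + w^2*(-12*y - 75) + w*(-6*y^2 + 70*y + 50) + 5*y^2 - 50*y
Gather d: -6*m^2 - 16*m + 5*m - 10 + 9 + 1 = -6*m^2 - 11*m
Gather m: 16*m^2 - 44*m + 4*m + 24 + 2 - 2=16*m^2 - 40*m + 24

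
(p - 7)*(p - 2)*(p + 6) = p^3 - 3*p^2 - 40*p + 84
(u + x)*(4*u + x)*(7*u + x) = 28*u^3 + 39*u^2*x + 12*u*x^2 + x^3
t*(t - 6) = t^2 - 6*t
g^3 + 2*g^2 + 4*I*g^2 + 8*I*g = g*(g + 2)*(g + 4*I)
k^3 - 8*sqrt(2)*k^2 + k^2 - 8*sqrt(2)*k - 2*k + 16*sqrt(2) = (k - 1)*(k + 2)*(k - 8*sqrt(2))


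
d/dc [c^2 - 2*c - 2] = 2*c - 2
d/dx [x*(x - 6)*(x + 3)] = 3*x^2 - 6*x - 18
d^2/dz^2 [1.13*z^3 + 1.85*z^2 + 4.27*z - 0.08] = 6.78*z + 3.7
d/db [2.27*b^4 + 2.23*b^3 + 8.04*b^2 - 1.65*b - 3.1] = 9.08*b^3 + 6.69*b^2 + 16.08*b - 1.65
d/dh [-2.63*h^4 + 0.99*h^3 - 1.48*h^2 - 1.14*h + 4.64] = -10.52*h^3 + 2.97*h^2 - 2.96*h - 1.14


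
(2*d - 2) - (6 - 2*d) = 4*d - 8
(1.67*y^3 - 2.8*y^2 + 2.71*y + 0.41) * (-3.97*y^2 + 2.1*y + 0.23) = -6.6299*y^5 + 14.623*y^4 - 16.2546*y^3 + 3.4193*y^2 + 1.4843*y + 0.0943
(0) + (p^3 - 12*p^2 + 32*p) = p^3 - 12*p^2 + 32*p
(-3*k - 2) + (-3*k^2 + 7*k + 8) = -3*k^2 + 4*k + 6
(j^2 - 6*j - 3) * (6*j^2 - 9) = 6*j^4 - 36*j^3 - 27*j^2 + 54*j + 27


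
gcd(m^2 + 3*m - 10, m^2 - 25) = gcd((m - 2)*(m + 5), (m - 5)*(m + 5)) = m + 5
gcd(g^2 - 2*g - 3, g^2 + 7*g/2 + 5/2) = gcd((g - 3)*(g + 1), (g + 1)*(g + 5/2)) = g + 1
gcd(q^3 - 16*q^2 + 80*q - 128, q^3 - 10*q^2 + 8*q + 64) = q^2 - 12*q + 32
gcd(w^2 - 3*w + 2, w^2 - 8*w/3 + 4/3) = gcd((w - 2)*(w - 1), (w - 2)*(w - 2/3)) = w - 2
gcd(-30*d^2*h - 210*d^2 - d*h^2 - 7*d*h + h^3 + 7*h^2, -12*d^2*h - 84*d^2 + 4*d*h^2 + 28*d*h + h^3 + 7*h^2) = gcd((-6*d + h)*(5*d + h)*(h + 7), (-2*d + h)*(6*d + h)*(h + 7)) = h + 7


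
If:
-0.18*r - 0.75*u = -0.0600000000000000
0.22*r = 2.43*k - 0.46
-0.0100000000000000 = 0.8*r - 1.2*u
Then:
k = 0.20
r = 0.08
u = 0.06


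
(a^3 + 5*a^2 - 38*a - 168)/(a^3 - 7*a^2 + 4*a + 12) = (a^2 + 11*a + 28)/(a^2 - a - 2)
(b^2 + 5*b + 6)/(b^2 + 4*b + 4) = (b + 3)/(b + 2)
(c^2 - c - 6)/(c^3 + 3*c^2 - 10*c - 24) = 1/(c + 4)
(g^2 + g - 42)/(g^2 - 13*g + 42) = (g + 7)/(g - 7)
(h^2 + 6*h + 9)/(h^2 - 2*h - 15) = (h + 3)/(h - 5)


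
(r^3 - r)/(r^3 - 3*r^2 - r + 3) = r/(r - 3)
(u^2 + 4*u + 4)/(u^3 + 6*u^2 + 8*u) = (u + 2)/(u*(u + 4))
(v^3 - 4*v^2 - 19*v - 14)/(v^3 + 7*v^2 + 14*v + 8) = (v - 7)/(v + 4)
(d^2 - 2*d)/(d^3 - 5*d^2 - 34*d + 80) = d/(d^2 - 3*d - 40)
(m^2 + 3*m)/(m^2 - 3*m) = (m + 3)/(m - 3)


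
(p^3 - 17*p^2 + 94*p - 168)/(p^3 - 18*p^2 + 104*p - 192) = (p - 7)/(p - 8)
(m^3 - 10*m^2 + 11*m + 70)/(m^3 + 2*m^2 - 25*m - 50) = (m - 7)/(m + 5)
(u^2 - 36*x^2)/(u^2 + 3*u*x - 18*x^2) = (-u + 6*x)/(-u + 3*x)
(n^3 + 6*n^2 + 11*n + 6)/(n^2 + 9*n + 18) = (n^2 + 3*n + 2)/(n + 6)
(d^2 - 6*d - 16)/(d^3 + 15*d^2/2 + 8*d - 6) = 2*(d - 8)/(2*d^2 + 11*d - 6)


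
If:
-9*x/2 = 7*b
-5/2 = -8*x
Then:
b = -45/224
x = 5/16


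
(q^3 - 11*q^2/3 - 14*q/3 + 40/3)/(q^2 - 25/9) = 3*(q^2 - 2*q - 8)/(3*q + 5)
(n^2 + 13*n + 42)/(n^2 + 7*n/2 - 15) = 2*(n + 7)/(2*n - 5)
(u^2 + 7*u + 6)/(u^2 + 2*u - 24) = (u + 1)/(u - 4)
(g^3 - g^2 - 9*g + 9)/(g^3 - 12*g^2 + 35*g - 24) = (g + 3)/(g - 8)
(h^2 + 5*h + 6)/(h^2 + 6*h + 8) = (h + 3)/(h + 4)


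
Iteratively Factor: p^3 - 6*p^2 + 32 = (p - 4)*(p^2 - 2*p - 8) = (p - 4)^2*(p + 2)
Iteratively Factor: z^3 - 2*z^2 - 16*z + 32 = (z - 2)*(z^2 - 16) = (z - 2)*(z + 4)*(z - 4)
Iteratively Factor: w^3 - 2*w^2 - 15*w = (w + 3)*(w^2 - 5*w) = w*(w + 3)*(w - 5)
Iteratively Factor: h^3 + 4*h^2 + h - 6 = (h + 3)*(h^2 + h - 2) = (h - 1)*(h + 3)*(h + 2)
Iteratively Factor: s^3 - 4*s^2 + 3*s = (s - 3)*(s^2 - s) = s*(s - 3)*(s - 1)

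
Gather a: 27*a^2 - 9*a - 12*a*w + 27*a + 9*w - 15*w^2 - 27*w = 27*a^2 + a*(18 - 12*w) - 15*w^2 - 18*w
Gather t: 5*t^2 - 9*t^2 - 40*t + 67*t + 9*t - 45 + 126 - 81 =-4*t^2 + 36*t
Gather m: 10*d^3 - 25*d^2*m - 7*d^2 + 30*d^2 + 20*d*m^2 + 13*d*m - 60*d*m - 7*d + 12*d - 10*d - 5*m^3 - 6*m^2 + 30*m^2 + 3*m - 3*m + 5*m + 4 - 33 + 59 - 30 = 10*d^3 + 23*d^2 - 5*d - 5*m^3 + m^2*(20*d + 24) + m*(-25*d^2 - 47*d + 5)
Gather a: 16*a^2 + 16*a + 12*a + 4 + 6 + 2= 16*a^2 + 28*a + 12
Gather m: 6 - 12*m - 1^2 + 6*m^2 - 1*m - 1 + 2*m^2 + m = 8*m^2 - 12*m + 4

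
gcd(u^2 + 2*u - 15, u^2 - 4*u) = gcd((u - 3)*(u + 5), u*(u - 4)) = 1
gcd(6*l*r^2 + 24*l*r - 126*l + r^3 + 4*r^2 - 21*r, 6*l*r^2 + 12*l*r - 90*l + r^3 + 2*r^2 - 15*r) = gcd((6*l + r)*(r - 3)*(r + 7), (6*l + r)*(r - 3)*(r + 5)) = 6*l*r - 18*l + r^2 - 3*r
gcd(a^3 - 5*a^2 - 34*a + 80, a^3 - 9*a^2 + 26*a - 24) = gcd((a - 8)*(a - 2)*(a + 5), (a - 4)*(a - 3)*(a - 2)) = a - 2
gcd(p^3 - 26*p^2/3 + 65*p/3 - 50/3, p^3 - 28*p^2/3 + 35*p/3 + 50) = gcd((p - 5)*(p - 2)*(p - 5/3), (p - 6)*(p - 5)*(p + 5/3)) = p - 5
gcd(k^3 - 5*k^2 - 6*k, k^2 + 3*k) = k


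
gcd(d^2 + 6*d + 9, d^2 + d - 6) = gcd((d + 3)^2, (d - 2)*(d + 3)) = d + 3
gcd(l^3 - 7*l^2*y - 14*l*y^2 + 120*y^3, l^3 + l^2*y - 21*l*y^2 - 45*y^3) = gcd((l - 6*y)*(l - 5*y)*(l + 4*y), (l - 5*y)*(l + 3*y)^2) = -l + 5*y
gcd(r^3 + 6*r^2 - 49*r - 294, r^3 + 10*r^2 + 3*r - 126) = r^2 + 13*r + 42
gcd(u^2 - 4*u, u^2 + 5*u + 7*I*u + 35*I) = 1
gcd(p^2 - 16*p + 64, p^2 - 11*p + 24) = p - 8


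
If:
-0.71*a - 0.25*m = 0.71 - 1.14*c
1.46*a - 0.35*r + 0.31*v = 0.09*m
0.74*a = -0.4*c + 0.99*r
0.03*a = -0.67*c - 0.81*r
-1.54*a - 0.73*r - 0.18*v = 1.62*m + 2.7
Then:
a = -0.24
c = 0.15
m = -1.45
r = -0.12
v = 0.59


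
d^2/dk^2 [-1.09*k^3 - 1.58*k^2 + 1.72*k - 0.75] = -6.54*k - 3.16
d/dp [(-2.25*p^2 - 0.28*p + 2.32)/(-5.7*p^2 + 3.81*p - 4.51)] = (-10.1685*p^2 + 46.743*p - 7.5764)/(32.49*p^4 - 43.434*p^3 + 65.9301*p^2 - 34.3662*p + 20.3401)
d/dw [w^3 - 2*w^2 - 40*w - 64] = 3*w^2 - 4*w - 40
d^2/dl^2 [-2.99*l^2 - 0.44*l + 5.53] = -5.98000000000000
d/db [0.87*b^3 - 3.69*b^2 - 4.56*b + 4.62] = 2.61*b^2 - 7.38*b - 4.56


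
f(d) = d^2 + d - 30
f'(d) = 2*d + 1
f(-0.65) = -30.23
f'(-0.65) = -0.30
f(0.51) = -29.23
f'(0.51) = 2.02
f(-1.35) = -29.53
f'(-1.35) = -1.70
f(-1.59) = -29.06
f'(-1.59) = -2.18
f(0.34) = -29.54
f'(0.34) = 1.68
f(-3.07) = -23.65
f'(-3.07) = -5.14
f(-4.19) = -16.63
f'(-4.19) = -7.38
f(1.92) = -24.39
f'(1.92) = 4.84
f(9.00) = 60.00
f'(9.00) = 19.00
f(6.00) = 12.00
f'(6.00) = 13.00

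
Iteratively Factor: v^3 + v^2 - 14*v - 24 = (v + 2)*(v^2 - v - 12) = (v - 4)*(v + 2)*(v + 3)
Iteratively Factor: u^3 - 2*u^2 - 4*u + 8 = (u + 2)*(u^2 - 4*u + 4) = (u - 2)*(u + 2)*(u - 2)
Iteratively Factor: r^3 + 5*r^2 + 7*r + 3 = (r + 3)*(r^2 + 2*r + 1) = (r + 1)*(r + 3)*(r + 1)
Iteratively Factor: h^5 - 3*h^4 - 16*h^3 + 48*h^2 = (h)*(h^4 - 3*h^3 - 16*h^2 + 48*h) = h^2*(h^3 - 3*h^2 - 16*h + 48) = h^2*(h - 3)*(h^2 - 16) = h^2*(h - 3)*(h + 4)*(h - 4)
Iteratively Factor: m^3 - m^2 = (m - 1)*(m^2) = m*(m - 1)*(m)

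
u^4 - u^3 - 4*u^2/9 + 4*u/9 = u*(u - 1)*(u - 2/3)*(u + 2/3)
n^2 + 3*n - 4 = (n - 1)*(n + 4)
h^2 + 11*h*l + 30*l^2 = (h + 5*l)*(h + 6*l)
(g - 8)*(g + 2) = g^2 - 6*g - 16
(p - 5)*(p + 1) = p^2 - 4*p - 5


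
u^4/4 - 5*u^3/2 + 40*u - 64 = (u/4 + 1)*(u - 8)*(u - 4)*(u - 2)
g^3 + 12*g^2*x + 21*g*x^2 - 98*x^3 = (g - 2*x)*(g + 7*x)^2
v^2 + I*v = v*(v + I)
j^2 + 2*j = j*(j + 2)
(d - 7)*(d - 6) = d^2 - 13*d + 42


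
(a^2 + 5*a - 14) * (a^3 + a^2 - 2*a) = a^5 + 6*a^4 - 11*a^3 - 24*a^2 + 28*a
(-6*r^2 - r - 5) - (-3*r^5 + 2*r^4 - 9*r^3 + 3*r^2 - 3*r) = 3*r^5 - 2*r^4 + 9*r^3 - 9*r^2 + 2*r - 5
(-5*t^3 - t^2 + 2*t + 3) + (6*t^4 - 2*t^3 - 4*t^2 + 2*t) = 6*t^4 - 7*t^3 - 5*t^2 + 4*t + 3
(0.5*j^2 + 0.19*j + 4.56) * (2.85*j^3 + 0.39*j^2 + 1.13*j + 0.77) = 1.425*j^5 + 0.7365*j^4 + 13.6351*j^3 + 2.3781*j^2 + 5.2991*j + 3.5112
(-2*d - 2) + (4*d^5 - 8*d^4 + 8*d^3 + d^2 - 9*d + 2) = 4*d^5 - 8*d^4 + 8*d^3 + d^2 - 11*d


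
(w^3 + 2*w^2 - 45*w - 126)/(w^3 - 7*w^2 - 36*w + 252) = (w + 3)/(w - 6)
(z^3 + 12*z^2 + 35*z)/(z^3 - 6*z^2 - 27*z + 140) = z*(z + 7)/(z^2 - 11*z + 28)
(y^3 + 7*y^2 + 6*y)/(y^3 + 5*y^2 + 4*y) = (y + 6)/(y + 4)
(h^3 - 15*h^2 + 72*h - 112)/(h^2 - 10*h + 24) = (h^2 - 11*h + 28)/(h - 6)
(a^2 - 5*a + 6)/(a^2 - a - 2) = (a - 3)/(a + 1)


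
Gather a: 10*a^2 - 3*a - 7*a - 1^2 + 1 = 10*a^2 - 10*a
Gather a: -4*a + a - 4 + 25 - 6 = 15 - 3*a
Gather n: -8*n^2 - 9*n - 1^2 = -8*n^2 - 9*n - 1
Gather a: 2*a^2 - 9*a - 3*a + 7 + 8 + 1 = 2*a^2 - 12*a + 16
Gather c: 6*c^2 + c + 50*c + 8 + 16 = 6*c^2 + 51*c + 24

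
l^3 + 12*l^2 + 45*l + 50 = (l + 2)*(l + 5)^2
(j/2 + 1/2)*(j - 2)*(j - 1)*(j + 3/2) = j^4/2 - j^3/4 - 2*j^2 + j/4 + 3/2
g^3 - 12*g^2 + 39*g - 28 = (g - 7)*(g - 4)*(g - 1)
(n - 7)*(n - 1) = n^2 - 8*n + 7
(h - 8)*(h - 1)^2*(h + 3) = h^4 - 7*h^3 - 13*h^2 + 43*h - 24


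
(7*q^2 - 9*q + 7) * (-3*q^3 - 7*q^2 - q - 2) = -21*q^5 - 22*q^4 + 35*q^3 - 54*q^2 + 11*q - 14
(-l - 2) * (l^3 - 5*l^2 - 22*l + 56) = -l^4 + 3*l^3 + 32*l^2 - 12*l - 112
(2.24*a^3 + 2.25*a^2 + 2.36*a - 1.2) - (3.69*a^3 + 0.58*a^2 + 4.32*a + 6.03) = -1.45*a^3 + 1.67*a^2 - 1.96*a - 7.23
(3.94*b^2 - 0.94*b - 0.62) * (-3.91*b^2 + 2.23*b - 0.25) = -15.4054*b^4 + 12.4616*b^3 - 0.657*b^2 - 1.1476*b + 0.155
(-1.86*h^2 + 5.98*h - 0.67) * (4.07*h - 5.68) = -7.5702*h^3 + 34.9034*h^2 - 36.6933*h + 3.8056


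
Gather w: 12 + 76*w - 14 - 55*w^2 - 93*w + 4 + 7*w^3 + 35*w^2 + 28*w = 7*w^3 - 20*w^2 + 11*w + 2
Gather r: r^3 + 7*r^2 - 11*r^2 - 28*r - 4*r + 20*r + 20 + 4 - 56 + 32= r^3 - 4*r^2 - 12*r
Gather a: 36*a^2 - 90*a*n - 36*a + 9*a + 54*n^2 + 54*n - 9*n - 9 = 36*a^2 + a*(-90*n - 27) + 54*n^2 + 45*n - 9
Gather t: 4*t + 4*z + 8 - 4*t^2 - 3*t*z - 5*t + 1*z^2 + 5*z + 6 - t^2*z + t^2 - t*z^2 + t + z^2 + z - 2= t^2*(-z - 3) + t*(-z^2 - 3*z) + 2*z^2 + 10*z + 12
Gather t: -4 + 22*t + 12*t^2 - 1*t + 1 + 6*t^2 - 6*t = 18*t^2 + 15*t - 3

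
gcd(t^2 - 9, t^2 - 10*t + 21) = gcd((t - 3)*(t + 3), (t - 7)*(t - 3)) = t - 3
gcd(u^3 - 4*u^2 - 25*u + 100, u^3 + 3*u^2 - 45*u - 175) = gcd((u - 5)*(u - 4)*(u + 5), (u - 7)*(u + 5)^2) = u + 5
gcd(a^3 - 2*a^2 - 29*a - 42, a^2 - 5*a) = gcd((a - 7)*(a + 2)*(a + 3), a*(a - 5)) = 1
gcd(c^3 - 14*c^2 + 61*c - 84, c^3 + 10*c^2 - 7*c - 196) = c - 4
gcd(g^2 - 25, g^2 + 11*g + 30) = g + 5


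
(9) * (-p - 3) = -9*p - 27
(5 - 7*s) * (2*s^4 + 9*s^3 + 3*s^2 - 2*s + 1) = -14*s^5 - 53*s^4 + 24*s^3 + 29*s^2 - 17*s + 5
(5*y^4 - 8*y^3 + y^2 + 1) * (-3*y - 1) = -15*y^5 + 19*y^4 + 5*y^3 - y^2 - 3*y - 1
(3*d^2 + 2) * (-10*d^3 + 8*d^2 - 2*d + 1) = -30*d^5 + 24*d^4 - 26*d^3 + 19*d^2 - 4*d + 2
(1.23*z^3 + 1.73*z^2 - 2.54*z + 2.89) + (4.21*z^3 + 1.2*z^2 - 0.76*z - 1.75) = 5.44*z^3 + 2.93*z^2 - 3.3*z + 1.14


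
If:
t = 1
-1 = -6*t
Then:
No Solution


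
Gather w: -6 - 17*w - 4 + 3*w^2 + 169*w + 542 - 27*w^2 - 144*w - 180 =-24*w^2 + 8*w + 352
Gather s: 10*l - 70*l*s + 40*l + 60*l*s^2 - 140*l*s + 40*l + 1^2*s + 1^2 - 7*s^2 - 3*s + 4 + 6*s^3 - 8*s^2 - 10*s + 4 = 90*l + 6*s^3 + s^2*(60*l - 15) + s*(-210*l - 12) + 9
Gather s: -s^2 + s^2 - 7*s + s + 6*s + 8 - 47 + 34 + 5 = 0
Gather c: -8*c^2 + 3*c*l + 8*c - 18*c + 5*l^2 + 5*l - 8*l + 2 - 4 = -8*c^2 + c*(3*l - 10) + 5*l^2 - 3*l - 2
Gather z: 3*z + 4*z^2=4*z^2 + 3*z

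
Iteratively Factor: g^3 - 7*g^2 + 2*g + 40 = (g + 2)*(g^2 - 9*g + 20) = (g - 4)*(g + 2)*(g - 5)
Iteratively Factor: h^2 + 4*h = (h)*(h + 4)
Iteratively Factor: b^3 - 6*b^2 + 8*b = (b - 4)*(b^2 - 2*b) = (b - 4)*(b - 2)*(b)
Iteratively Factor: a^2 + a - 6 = (a - 2)*(a + 3)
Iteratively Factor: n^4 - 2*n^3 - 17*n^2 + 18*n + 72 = (n - 3)*(n^3 + n^2 - 14*n - 24) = (n - 3)*(n + 3)*(n^2 - 2*n - 8) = (n - 3)*(n + 2)*(n + 3)*(n - 4)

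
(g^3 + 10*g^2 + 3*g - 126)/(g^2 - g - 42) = (g^2 + 4*g - 21)/(g - 7)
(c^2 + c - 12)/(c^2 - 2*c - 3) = (c + 4)/(c + 1)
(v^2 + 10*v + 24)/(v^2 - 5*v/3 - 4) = 3*(v^2 + 10*v + 24)/(3*v^2 - 5*v - 12)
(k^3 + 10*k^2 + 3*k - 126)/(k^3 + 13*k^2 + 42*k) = (k - 3)/k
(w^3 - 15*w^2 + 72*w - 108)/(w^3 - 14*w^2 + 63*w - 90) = (w - 6)/(w - 5)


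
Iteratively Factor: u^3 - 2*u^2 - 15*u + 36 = (u - 3)*(u^2 + u - 12) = (u - 3)^2*(u + 4)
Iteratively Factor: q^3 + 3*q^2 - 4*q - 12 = (q + 2)*(q^2 + q - 6) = (q - 2)*(q + 2)*(q + 3)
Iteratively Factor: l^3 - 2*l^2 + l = (l - 1)*(l^2 - l) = (l - 1)^2*(l)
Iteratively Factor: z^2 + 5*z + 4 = (z + 4)*(z + 1)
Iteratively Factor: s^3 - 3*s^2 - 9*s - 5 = (s + 1)*(s^2 - 4*s - 5) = (s + 1)^2*(s - 5)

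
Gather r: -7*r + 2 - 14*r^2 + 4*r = -14*r^2 - 3*r + 2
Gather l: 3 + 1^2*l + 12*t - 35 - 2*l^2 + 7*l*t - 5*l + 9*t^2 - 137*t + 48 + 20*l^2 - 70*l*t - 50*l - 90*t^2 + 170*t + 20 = 18*l^2 + l*(-63*t - 54) - 81*t^2 + 45*t + 36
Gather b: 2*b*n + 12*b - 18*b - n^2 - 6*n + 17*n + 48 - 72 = b*(2*n - 6) - n^2 + 11*n - 24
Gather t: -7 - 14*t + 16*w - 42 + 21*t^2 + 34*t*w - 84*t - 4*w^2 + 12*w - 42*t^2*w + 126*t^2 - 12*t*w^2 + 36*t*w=t^2*(147 - 42*w) + t*(-12*w^2 + 70*w - 98) - 4*w^2 + 28*w - 49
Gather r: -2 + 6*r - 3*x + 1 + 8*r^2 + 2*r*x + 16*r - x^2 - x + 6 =8*r^2 + r*(2*x + 22) - x^2 - 4*x + 5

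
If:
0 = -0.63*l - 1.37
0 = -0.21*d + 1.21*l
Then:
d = -12.53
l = -2.17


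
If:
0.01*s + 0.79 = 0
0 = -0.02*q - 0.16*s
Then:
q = 632.00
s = -79.00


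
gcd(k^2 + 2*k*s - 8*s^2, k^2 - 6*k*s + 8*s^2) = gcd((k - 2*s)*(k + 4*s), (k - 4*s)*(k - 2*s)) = -k + 2*s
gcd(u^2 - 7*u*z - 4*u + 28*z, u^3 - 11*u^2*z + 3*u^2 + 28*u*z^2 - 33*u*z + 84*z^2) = -u + 7*z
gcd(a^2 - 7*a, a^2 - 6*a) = a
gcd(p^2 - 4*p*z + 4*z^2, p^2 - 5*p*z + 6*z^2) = -p + 2*z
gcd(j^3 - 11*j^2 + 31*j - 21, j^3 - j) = j - 1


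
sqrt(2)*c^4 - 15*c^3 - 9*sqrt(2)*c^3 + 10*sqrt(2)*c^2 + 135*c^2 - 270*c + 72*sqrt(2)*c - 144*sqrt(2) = (c - 6)*(c - 3)*(c - 8*sqrt(2))*(sqrt(2)*c + 1)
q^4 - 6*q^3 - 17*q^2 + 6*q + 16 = (q - 8)*(q - 1)*(q + 1)*(q + 2)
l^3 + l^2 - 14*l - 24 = (l - 4)*(l + 2)*(l + 3)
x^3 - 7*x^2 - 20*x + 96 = (x - 8)*(x - 3)*(x + 4)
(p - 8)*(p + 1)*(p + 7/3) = p^3 - 14*p^2/3 - 73*p/3 - 56/3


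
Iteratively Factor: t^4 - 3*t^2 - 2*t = (t + 1)*(t^3 - t^2 - 2*t) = t*(t + 1)*(t^2 - t - 2) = t*(t + 1)^2*(t - 2)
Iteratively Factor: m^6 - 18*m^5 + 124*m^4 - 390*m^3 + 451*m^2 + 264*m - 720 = (m - 3)*(m^5 - 15*m^4 + 79*m^3 - 153*m^2 - 8*m + 240) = (m - 3)*(m + 1)*(m^4 - 16*m^3 + 95*m^2 - 248*m + 240) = (m - 4)*(m - 3)*(m + 1)*(m^3 - 12*m^2 + 47*m - 60) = (m - 4)*(m - 3)^2*(m + 1)*(m^2 - 9*m + 20) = (m - 4)^2*(m - 3)^2*(m + 1)*(m - 5)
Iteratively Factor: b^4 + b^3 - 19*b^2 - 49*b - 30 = (b + 1)*(b^3 - 19*b - 30) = (b + 1)*(b + 2)*(b^2 - 2*b - 15) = (b - 5)*(b + 1)*(b + 2)*(b + 3)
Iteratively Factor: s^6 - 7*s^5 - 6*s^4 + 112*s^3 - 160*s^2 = (s + 4)*(s^5 - 11*s^4 + 38*s^3 - 40*s^2) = s*(s + 4)*(s^4 - 11*s^3 + 38*s^2 - 40*s) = s^2*(s + 4)*(s^3 - 11*s^2 + 38*s - 40) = s^2*(s - 2)*(s + 4)*(s^2 - 9*s + 20) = s^2*(s - 5)*(s - 2)*(s + 4)*(s - 4)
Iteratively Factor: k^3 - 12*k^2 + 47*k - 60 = (k - 3)*(k^2 - 9*k + 20) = (k - 4)*(k - 3)*(k - 5)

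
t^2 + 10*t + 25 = (t + 5)^2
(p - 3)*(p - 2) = p^2 - 5*p + 6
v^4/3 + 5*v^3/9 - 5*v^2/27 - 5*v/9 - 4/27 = (v/3 + 1/3)*(v - 1)*(v + 1/3)*(v + 4/3)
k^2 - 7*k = k*(k - 7)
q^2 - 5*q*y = q*(q - 5*y)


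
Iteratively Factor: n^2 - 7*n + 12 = (n - 4)*(n - 3)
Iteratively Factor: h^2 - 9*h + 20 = (h - 4)*(h - 5)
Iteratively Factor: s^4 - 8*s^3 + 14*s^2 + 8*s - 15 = (s - 5)*(s^3 - 3*s^2 - s + 3) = (s - 5)*(s - 3)*(s^2 - 1) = (s - 5)*(s - 3)*(s + 1)*(s - 1)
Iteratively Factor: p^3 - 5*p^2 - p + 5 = (p + 1)*(p^2 - 6*p + 5) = (p - 5)*(p + 1)*(p - 1)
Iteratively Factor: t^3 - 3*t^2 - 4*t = (t - 4)*(t^2 + t) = (t - 4)*(t + 1)*(t)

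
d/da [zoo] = 0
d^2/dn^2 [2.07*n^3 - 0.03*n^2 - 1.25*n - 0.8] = 12.42*n - 0.06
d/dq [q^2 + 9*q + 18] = 2*q + 9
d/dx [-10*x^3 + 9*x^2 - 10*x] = -30*x^2 + 18*x - 10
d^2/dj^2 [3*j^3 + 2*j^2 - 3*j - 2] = 18*j + 4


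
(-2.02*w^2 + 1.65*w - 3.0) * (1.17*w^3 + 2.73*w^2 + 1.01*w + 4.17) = -2.3634*w^5 - 3.5841*w^4 - 1.0457*w^3 - 14.9469*w^2 + 3.8505*w - 12.51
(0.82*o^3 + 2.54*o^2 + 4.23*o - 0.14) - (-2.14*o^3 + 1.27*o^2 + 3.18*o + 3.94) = 2.96*o^3 + 1.27*o^2 + 1.05*o - 4.08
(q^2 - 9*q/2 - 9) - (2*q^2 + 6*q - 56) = -q^2 - 21*q/2 + 47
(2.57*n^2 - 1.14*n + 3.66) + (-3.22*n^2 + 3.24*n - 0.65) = -0.65*n^2 + 2.1*n + 3.01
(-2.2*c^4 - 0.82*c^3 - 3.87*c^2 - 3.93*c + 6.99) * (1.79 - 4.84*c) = 10.648*c^5 + 0.0307999999999988*c^4 + 17.263*c^3 + 12.0939*c^2 - 40.8663*c + 12.5121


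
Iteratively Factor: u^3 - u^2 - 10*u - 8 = (u - 4)*(u^2 + 3*u + 2) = (u - 4)*(u + 1)*(u + 2)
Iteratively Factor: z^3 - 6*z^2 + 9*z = (z)*(z^2 - 6*z + 9) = z*(z - 3)*(z - 3)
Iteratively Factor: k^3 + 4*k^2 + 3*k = (k)*(k^2 + 4*k + 3) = k*(k + 1)*(k + 3)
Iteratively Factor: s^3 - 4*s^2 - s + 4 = (s + 1)*(s^2 - 5*s + 4) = (s - 4)*(s + 1)*(s - 1)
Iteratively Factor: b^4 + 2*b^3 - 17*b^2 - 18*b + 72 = (b + 4)*(b^3 - 2*b^2 - 9*b + 18) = (b - 2)*(b + 4)*(b^2 - 9) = (b - 3)*(b - 2)*(b + 4)*(b + 3)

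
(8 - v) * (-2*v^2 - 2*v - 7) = 2*v^3 - 14*v^2 - 9*v - 56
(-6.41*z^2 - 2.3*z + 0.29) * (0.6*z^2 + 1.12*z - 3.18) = -3.846*z^4 - 8.5592*z^3 + 17.9818*z^2 + 7.6388*z - 0.9222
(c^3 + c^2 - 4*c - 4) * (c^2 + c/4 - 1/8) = c^5 + 5*c^4/4 - 31*c^3/8 - 41*c^2/8 - c/2 + 1/2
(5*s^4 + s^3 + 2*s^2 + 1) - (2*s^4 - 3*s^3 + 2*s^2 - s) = 3*s^4 + 4*s^3 + s + 1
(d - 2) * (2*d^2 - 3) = 2*d^3 - 4*d^2 - 3*d + 6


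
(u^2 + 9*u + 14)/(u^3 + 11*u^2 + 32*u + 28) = 1/(u + 2)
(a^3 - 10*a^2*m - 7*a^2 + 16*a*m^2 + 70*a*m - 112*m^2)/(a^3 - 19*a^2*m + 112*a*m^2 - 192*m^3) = (a^2 - 2*a*m - 7*a + 14*m)/(a^2 - 11*a*m + 24*m^2)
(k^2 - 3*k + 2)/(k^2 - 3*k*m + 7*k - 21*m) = (k^2 - 3*k + 2)/(k^2 - 3*k*m + 7*k - 21*m)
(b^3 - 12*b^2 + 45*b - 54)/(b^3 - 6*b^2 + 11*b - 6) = (b^2 - 9*b + 18)/(b^2 - 3*b + 2)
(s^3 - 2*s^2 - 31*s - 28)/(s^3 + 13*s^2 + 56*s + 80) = (s^2 - 6*s - 7)/(s^2 + 9*s + 20)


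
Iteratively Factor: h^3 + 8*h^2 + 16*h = (h + 4)*(h^2 + 4*h) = (h + 4)^2*(h)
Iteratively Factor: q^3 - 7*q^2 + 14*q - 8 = (q - 4)*(q^2 - 3*q + 2) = (q - 4)*(q - 2)*(q - 1)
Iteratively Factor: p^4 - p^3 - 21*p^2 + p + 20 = (p + 4)*(p^3 - 5*p^2 - p + 5) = (p - 1)*(p + 4)*(p^2 - 4*p - 5) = (p - 5)*(p - 1)*(p + 4)*(p + 1)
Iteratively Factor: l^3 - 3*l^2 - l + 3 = (l + 1)*(l^2 - 4*l + 3) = (l - 1)*(l + 1)*(l - 3)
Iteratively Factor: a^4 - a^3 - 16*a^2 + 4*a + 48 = (a + 3)*(a^3 - 4*a^2 - 4*a + 16) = (a + 2)*(a + 3)*(a^2 - 6*a + 8) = (a - 2)*(a + 2)*(a + 3)*(a - 4)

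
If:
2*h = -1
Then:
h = -1/2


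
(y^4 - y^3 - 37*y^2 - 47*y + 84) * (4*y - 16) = 4*y^5 - 20*y^4 - 132*y^3 + 404*y^2 + 1088*y - 1344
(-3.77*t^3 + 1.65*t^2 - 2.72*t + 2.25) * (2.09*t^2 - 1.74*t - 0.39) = -7.8793*t^5 + 10.0083*t^4 - 7.0855*t^3 + 8.7918*t^2 - 2.8542*t - 0.8775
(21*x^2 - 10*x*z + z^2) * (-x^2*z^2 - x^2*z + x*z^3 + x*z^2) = -21*x^4*z^2 - 21*x^4*z + 31*x^3*z^3 + 31*x^3*z^2 - 11*x^2*z^4 - 11*x^2*z^3 + x*z^5 + x*z^4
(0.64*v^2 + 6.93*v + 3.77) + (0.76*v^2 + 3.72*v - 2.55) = 1.4*v^2 + 10.65*v + 1.22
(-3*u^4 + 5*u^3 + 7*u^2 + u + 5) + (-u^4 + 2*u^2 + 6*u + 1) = -4*u^4 + 5*u^3 + 9*u^2 + 7*u + 6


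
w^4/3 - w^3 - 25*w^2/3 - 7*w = w*(w/3 + 1)*(w - 7)*(w + 1)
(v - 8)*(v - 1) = v^2 - 9*v + 8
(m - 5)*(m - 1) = m^2 - 6*m + 5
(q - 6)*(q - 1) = q^2 - 7*q + 6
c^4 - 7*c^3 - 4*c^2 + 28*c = c*(c - 7)*(c - 2)*(c + 2)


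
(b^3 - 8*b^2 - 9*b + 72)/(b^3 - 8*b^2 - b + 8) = (b^2 - 9)/(b^2 - 1)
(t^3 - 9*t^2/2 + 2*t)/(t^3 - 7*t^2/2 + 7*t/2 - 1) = t*(t - 4)/(t^2 - 3*t + 2)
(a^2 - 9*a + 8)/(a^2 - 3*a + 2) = (a - 8)/(a - 2)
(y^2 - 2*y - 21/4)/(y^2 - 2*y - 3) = (-y^2 + 2*y + 21/4)/(-y^2 + 2*y + 3)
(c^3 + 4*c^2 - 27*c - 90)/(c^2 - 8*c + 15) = (c^2 + 9*c + 18)/(c - 3)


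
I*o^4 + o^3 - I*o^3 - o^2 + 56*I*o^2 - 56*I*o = o*(o - 8*I)*(o + 7*I)*(I*o - I)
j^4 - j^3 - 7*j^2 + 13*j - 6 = (j - 2)*(j - 1)^2*(j + 3)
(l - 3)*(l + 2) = l^2 - l - 6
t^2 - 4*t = t*(t - 4)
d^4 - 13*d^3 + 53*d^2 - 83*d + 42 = (d - 7)*(d - 3)*(d - 2)*(d - 1)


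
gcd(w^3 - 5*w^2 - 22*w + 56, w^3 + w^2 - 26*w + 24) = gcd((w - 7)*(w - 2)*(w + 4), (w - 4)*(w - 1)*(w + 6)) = 1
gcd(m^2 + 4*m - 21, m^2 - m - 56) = m + 7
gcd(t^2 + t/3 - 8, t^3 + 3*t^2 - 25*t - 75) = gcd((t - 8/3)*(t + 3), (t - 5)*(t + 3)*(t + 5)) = t + 3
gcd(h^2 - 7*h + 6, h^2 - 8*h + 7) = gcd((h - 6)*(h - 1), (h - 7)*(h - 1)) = h - 1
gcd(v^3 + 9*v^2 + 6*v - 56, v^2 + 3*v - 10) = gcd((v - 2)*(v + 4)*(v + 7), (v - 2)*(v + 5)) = v - 2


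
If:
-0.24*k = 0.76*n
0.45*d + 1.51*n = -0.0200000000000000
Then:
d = -3.35555555555556*n - 0.0444444444444444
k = -3.16666666666667*n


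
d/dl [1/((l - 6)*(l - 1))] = (7 - 2*l)/(l^4 - 14*l^3 + 61*l^2 - 84*l + 36)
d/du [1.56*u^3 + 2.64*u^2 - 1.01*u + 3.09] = 4.68*u^2 + 5.28*u - 1.01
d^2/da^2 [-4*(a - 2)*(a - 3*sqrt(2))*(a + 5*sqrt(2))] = -24*a - 16*sqrt(2) + 16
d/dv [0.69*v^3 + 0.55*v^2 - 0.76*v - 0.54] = 2.07*v^2 + 1.1*v - 0.76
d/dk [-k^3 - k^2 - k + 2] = -3*k^2 - 2*k - 1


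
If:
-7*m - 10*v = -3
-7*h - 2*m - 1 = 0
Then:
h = 20*v/49 - 13/49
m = 3/7 - 10*v/7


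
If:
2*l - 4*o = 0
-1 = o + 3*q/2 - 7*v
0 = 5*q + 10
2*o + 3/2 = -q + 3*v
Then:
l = -5/11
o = -5/22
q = -2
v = -7/22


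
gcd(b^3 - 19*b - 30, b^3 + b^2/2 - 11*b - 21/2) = b + 3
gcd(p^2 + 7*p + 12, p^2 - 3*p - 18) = p + 3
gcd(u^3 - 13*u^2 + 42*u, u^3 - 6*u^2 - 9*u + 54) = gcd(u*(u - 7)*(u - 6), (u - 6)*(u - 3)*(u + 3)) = u - 6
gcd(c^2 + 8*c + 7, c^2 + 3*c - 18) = 1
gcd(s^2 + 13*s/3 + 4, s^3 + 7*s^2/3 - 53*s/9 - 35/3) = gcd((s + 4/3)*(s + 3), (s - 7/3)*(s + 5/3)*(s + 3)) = s + 3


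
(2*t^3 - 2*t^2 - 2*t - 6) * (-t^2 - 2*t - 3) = -2*t^5 - 2*t^4 + 16*t^2 + 18*t + 18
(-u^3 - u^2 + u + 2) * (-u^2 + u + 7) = u^5 - 9*u^3 - 8*u^2 + 9*u + 14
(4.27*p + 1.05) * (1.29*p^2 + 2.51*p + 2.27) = 5.5083*p^3 + 12.0722*p^2 + 12.3284*p + 2.3835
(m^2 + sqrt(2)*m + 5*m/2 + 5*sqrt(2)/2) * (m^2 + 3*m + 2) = m^4 + sqrt(2)*m^3 + 11*m^3/2 + 11*sqrt(2)*m^2/2 + 19*m^2/2 + 5*m + 19*sqrt(2)*m/2 + 5*sqrt(2)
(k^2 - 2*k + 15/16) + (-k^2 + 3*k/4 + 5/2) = 55/16 - 5*k/4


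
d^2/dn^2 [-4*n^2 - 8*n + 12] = -8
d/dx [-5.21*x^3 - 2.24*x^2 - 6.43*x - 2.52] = -15.63*x^2 - 4.48*x - 6.43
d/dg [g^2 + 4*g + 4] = 2*g + 4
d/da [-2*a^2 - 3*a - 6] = -4*a - 3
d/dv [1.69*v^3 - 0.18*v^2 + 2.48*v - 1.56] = 5.07*v^2 - 0.36*v + 2.48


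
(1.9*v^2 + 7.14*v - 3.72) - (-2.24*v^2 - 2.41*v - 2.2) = 4.14*v^2 + 9.55*v - 1.52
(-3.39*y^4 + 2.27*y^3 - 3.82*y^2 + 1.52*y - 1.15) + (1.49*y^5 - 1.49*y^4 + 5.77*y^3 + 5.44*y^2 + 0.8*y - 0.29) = 1.49*y^5 - 4.88*y^4 + 8.04*y^3 + 1.62*y^2 + 2.32*y - 1.44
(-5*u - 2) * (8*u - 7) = -40*u^2 + 19*u + 14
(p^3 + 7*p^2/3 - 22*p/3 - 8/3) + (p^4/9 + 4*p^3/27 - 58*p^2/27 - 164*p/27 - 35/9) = p^4/9 + 31*p^3/27 + 5*p^2/27 - 362*p/27 - 59/9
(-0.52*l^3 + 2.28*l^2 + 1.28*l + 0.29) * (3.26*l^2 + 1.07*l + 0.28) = -1.6952*l^5 + 6.8764*l^4 + 6.4668*l^3 + 2.9534*l^2 + 0.6687*l + 0.0812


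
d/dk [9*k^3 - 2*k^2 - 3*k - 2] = 27*k^2 - 4*k - 3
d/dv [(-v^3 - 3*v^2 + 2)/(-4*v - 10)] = (4*v^3 + 21*v^2 + 30*v + 4)/(2*(4*v^2 + 20*v + 25))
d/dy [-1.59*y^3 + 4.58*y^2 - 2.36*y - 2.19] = -4.77*y^2 + 9.16*y - 2.36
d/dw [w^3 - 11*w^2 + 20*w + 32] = 3*w^2 - 22*w + 20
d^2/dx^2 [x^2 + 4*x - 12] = 2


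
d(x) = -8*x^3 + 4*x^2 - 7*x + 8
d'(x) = -24*x^2 + 8*x - 7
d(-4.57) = 887.08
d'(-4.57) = -544.80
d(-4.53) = 865.47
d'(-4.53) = -535.74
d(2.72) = -142.44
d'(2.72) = -162.80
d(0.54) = 4.13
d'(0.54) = -9.68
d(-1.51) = 55.23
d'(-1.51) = -73.80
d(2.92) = -177.51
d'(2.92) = -188.27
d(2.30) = -84.28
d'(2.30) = -115.56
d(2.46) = -104.11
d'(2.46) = -132.56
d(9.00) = -5563.00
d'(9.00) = -1879.00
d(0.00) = 8.00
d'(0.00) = -7.00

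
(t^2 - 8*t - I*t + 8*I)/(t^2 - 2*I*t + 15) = (t^2 - 8*t - I*t + 8*I)/(t^2 - 2*I*t + 15)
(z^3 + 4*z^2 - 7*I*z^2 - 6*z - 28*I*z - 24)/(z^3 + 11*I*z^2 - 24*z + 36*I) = (z^2 + z*(4 - 6*I) - 24*I)/(z^2 + 12*I*z - 36)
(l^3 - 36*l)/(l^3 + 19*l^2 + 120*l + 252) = l*(l - 6)/(l^2 + 13*l + 42)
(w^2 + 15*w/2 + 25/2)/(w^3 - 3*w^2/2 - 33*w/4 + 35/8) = 4*(w + 5)/(4*w^2 - 16*w + 7)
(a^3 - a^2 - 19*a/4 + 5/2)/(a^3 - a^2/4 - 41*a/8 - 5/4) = 2*(2*a - 1)/(4*a + 1)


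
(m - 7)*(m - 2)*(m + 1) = m^3 - 8*m^2 + 5*m + 14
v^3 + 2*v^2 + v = v*(v + 1)^2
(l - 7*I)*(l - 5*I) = l^2 - 12*I*l - 35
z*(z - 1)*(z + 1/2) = z^3 - z^2/2 - z/2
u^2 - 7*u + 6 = (u - 6)*(u - 1)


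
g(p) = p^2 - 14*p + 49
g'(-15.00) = -44.00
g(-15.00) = 484.00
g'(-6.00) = -26.00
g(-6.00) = 169.00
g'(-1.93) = -17.86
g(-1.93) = 79.74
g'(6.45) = -1.10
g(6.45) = 0.30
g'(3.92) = -6.16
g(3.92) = 9.49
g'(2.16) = -9.68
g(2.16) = 23.43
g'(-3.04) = -20.08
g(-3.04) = 100.80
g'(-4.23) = -22.46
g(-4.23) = 126.11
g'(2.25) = -9.50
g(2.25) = 22.56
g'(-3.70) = -21.40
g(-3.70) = 114.49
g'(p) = 2*p - 14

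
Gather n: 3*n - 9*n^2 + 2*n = -9*n^2 + 5*n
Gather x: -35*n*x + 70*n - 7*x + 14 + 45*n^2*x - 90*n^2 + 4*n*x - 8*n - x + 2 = -90*n^2 + 62*n + x*(45*n^2 - 31*n - 8) + 16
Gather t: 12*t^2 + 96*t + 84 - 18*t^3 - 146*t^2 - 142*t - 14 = -18*t^3 - 134*t^2 - 46*t + 70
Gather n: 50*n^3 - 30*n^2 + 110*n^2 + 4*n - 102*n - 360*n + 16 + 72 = 50*n^3 + 80*n^2 - 458*n + 88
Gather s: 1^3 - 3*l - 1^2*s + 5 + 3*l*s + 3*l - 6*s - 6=s*(3*l - 7)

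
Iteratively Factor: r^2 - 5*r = (r - 5)*(r)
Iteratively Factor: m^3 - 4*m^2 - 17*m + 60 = (m - 5)*(m^2 + m - 12) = (m - 5)*(m + 4)*(m - 3)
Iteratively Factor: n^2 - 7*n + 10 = (n - 5)*(n - 2)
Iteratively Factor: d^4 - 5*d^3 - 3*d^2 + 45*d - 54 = (d - 2)*(d^3 - 3*d^2 - 9*d + 27) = (d - 3)*(d - 2)*(d^2 - 9) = (d - 3)*(d - 2)*(d + 3)*(d - 3)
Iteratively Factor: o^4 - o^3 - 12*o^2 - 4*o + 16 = (o + 2)*(o^3 - 3*o^2 - 6*o + 8) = (o - 4)*(o + 2)*(o^2 + o - 2) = (o - 4)*(o + 2)^2*(o - 1)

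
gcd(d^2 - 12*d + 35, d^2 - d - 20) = d - 5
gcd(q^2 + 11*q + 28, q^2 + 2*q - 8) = q + 4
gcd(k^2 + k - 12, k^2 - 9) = k - 3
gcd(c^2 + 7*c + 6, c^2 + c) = c + 1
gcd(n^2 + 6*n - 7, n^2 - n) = n - 1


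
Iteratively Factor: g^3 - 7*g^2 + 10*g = (g - 5)*(g^2 - 2*g) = g*(g - 5)*(g - 2)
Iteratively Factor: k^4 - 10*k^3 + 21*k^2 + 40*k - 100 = (k - 2)*(k^3 - 8*k^2 + 5*k + 50) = (k - 2)*(k + 2)*(k^2 - 10*k + 25) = (k - 5)*(k - 2)*(k + 2)*(k - 5)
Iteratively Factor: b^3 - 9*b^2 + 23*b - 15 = (b - 1)*(b^2 - 8*b + 15) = (b - 5)*(b - 1)*(b - 3)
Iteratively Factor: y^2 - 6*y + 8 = (y - 2)*(y - 4)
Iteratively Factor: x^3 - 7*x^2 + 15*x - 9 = (x - 3)*(x^2 - 4*x + 3) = (x - 3)^2*(x - 1)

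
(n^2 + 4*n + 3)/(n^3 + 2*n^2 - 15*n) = (n^2 + 4*n + 3)/(n*(n^2 + 2*n - 15))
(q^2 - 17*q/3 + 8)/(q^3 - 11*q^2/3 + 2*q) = (3*q - 8)/(q*(3*q - 2))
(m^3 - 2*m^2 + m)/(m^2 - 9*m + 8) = m*(m - 1)/(m - 8)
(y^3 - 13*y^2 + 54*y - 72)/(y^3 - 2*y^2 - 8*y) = (y^2 - 9*y + 18)/(y*(y + 2))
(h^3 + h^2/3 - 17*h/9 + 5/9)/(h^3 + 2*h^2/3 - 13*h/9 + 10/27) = 3*(h - 1)/(3*h - 2)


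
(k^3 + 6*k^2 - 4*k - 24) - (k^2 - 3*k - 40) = k^3 + 5*k^2 - k + 16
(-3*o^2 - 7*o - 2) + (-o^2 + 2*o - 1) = -4*o^2 - 5*o - 3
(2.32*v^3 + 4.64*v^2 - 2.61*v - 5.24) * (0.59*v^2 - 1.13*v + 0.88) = 1.3688*v^5 + 0.116*v^4 - 4.7415*v^3 + 3.9409*v^2 + 3.6244*v - 4.6112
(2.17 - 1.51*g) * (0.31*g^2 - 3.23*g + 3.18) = -0.4681*g^3 + 5.55*g^2 - 11.8109*g + 6.9006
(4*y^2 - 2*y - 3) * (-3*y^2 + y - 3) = -12*y^4 + 10*y^3 - 5*y^2 + 3*y + 9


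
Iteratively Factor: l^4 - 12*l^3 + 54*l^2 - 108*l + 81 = (l - 3)*(l^3 - 9*l^2 + 27*l - 27) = (l - 3)^2*(l^2 - 6*l + 9) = (l - 3)^3*(l - 3)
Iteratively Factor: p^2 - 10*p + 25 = (p - 5)*(p - 5)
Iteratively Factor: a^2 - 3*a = (a - 3)*(a)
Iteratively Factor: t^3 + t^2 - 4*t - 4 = (t + 2)*(t^2 - t - 2) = (t - 2)*(t + 2)*(t + 1)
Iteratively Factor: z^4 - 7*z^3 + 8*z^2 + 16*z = (z + 1)*(z^3 - 8*z^2 + 16*z) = (z - 4)*(z + 1)*(z^2 - 4*z) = z*(z - 4)*(z + 1)*(z - 4)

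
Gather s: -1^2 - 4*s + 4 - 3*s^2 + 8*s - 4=-3*s^2 + 4*s - 1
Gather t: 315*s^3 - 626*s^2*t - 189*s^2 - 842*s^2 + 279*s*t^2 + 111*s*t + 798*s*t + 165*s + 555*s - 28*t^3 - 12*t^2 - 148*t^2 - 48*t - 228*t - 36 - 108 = 315*s^3 - 1031*s^2 + 720*s - 28*t^3 + t^2*(279*s - 160) + t*(-626*s^2 + 909*s - 276) - 144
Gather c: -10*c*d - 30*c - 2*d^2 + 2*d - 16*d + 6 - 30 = c*(-10*d - 30) - 2*d^2 - 14*d - 24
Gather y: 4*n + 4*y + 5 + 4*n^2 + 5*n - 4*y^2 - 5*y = 4*n^2 + 9*n - 4*y^2 - y + 5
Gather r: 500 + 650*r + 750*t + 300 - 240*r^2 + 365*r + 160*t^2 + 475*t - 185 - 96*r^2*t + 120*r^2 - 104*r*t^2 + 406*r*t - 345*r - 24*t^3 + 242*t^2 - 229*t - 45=r^2*(-96*t - 120) + r*(-104*t^2 + 406*t + 670) - 24*t^3 + 402*t^2 + 996*t + 570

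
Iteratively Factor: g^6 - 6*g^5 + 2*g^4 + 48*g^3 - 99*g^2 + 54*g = (g - 2)*(g^5 - 4*g^4 - 6*g^3 + 36*g^2 - 27*g) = (g - 3)*(g - 2)*(g^4 - g^3 - 9*g^2 + 9*g) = (g - 3)*(g - 2)*(g + 3)*(g^3 - 4*g^2 + 3*g) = (g - 3)*(g - 2)*(g - 1)*(g + 3)*(g^2 - 3*g) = g*(g - 3)*(g - 2)*(g - 1)*(g + 3)*(g - 3)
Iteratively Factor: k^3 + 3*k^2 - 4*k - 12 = (k + 3)*(k^2 - 4) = (k - 2)*(k + 3)*(k + 2)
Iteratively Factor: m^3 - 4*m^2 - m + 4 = (m + 1)*(m^2 - 5*m + 4) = (m - 4)*(m + 1)*(m - 1)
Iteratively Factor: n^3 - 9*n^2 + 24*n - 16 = (n - 4)*(n^2 - 5*n + 4) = (n - 4)^2*(n - 1)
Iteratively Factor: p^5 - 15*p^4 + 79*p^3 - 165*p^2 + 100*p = (p - 4)*(p^4 - 11*p^3 + 35*p^2 - 25*p) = (p - 5)*(p - 4)*(p^3 - 6*p^2 + 5*p) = p*(p - 5)*(p - 4)*(p^2 - 6*p + 5) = p*(p - 5)*(p - 4)*(p - 1)*(p - 5)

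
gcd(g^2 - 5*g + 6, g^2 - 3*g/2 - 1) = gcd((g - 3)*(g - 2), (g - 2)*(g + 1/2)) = g - 2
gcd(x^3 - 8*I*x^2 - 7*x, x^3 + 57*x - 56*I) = x^2 - 8*I*x - 7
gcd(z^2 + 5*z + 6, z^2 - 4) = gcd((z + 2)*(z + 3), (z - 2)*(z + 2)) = z + 2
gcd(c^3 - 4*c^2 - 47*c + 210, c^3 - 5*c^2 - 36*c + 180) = c^2 - 11*c + 30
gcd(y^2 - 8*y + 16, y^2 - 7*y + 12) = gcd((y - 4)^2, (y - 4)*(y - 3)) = y - 4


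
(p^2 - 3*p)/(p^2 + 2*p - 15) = p/(p + 5)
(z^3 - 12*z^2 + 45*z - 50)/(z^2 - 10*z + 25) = z - 2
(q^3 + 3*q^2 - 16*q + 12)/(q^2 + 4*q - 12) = q - 1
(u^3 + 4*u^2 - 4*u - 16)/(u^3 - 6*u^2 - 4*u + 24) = (u + 4)/(u - 6)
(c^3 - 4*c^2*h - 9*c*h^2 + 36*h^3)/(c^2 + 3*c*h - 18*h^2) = (c^2 - c*h - 12*h^2)/(c + 6*h)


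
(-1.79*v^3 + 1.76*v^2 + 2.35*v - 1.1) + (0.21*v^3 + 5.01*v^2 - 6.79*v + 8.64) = -1.58*v^3 + 6.77*v^2 - 4.44*v + 7.54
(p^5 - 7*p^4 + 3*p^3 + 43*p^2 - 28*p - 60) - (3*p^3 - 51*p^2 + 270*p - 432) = p^5 - 7*p^4 + 94*p^2 - 298*p + 372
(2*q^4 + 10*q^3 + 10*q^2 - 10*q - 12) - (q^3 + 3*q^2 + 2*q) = 2*q^4 + 9*q^3 + 7*q^2 - 12*q - 12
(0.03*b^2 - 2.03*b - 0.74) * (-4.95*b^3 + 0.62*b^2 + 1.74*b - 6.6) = -0.1485*b^5 + 10.0671*b^4 + 2.4566*b^3 - 4.189*b^2 + 12.1104*b + 4.884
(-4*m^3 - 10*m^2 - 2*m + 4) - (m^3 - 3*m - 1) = -5*m^3 - 10*m^2 + m + 5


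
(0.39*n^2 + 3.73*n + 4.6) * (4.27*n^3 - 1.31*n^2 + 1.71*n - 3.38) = 1.6653*n^5 + 15.4162*n^4 + 15.4226*n^3 - 0.9659*n^2 - 4.7414*n - 15.548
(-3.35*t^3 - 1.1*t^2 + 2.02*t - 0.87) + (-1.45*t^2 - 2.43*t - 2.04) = -3.35*t^3 - 2.55*t^2 - 0.41*t - 2.91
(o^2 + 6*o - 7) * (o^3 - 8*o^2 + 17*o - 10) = o^5 - 2*o^4 - 38*o^3 + 148*o^2 - 179*o + 70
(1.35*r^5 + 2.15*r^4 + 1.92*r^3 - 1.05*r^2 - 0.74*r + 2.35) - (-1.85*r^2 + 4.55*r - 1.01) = 1.35*r^5 + 2.15*r^4 + 1.92*r^3 + 0.8*r^2 - 5.29*r + 3.36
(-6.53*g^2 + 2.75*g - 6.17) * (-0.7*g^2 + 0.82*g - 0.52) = 4.571*g^4 - 7.2796*g^3 + 9.9696*g^2 - 6.4894*g + 3.2084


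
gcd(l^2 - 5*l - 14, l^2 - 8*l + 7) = l - 7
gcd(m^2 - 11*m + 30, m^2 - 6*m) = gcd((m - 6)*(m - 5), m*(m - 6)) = m - 6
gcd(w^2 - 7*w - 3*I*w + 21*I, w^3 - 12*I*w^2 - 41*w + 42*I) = w - 3*I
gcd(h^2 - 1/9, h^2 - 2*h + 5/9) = h - 1/3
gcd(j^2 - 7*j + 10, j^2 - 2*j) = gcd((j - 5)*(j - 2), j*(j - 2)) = j - 2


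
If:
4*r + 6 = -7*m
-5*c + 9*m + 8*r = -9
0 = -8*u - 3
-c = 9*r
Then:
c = 81/335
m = -282/335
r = -9/335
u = -3/8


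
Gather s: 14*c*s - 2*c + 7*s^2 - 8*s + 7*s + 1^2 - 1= -2*c + 7*s^2 + s*(14*c - 1)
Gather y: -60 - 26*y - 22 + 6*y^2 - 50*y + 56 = 6*y^2 - 76*y - 26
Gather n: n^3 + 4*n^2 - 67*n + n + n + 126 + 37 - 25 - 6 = n^3 + 4*n^2 - 65*n + 132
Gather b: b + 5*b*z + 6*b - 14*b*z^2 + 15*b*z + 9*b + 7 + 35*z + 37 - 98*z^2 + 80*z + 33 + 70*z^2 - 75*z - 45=b*(-14*z^2 + 20*z + 16) - 28*z^2 + 40*z + 32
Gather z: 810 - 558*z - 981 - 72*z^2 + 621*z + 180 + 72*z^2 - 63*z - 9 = 0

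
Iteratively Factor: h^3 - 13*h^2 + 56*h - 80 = (h - 4)*(h^2 - 9*h + 20) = (h - 4)^2*(h - 5)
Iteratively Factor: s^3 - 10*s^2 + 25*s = (s)*(s^2 - 10*s + 25) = s*(s - 5)*(s - 5)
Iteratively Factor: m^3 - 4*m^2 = (m)*(m^2 - 4*m) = m*(m - 4)*(m)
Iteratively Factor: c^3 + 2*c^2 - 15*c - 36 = (c + 3)*(c^2 - c - 12) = (c + 3)^2*(c - 4)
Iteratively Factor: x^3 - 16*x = (x - 4)*(x^2 + 4*x) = x*(x - 4)*(x + 4)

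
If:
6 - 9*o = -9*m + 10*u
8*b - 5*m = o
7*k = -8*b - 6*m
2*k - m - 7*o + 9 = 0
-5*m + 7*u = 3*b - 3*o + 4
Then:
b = 5381/3090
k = -6869/1545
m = 2951/1030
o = -1217/3090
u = 3639/1030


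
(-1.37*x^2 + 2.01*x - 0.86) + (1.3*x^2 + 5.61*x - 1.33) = -0.0700000000000001*x^2 + 7.62*x - 2.19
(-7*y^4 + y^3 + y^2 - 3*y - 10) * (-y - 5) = 7*y^5 + 34*y^4 - 6*y^3 - 2*y^2 + 25*y + 50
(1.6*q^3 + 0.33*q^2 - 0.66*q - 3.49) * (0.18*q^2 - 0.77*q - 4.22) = 0.288*q^5 - 1.1726*q^4 - 7.1249*q^3 - 1.5126*q^2 + 5.4725*q + 14.7278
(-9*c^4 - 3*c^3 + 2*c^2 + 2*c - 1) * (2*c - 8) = -18*c^5 + 66*c^4 + 28*c^3 - 12*c^2 - 18*c + 8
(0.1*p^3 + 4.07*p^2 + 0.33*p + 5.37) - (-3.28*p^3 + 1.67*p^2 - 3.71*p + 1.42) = 3.38*p^3 + 2.4*p^2 + 4.04*p + 3.95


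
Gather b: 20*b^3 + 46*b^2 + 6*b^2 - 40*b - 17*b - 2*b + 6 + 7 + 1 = 20*b^3 + 52*b^2 - 59*b + 14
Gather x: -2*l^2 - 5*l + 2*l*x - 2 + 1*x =-2*l^2 - 5*l + x*(2*l + 1) - 2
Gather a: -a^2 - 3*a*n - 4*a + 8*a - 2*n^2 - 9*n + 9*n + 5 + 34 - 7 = -a^2 + a*(4 - 3*n) - 2*n^2 + 32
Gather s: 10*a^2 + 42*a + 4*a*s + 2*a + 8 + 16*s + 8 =10*a^2 + 44*a + s*(4*a + 16) + 16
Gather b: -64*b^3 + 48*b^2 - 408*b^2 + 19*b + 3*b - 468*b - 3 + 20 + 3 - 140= -64*b^3 - 360*b^2 - 446*b - 120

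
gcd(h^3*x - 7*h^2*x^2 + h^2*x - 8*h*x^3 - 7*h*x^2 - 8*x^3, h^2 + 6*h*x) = 1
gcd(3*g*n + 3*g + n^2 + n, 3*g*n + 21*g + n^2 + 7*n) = 3*g + n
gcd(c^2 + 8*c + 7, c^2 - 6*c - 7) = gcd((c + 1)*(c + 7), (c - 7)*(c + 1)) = c + 1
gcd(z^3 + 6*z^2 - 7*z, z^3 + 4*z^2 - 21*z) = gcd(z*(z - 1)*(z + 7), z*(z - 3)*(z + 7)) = z^2 + 7*z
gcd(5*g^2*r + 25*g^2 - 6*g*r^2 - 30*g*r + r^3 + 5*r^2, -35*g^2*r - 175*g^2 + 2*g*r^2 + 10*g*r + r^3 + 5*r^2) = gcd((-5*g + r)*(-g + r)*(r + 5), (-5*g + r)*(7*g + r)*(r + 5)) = -5*g*r - 25*g + r^2 + 5*r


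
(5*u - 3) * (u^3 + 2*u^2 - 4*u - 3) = 5*u^4 + 7*u^3 - 26*u^2 - 3*u + 9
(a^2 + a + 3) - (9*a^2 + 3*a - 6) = -8*a^2 - 2*a + 9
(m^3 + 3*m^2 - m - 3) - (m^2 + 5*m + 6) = m^3 + 2*m^2 - 6*m - 9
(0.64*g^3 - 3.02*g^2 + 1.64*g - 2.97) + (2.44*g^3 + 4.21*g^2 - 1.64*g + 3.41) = 3.08*g^3 + 1.19*g^2 + 0.44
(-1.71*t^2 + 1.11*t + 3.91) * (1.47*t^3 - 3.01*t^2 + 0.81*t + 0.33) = -2.5137*t^5 + 6.7788*t^4 + 1.0215*t^3 - 11.4343*t^2 + 3.5334*t + 1.2903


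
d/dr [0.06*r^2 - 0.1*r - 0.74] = 0.12*r - 0.1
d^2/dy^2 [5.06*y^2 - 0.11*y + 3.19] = 10.1200000000000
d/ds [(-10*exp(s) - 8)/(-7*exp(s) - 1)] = -46*exp(s)/(7*exp(s) + 1)^2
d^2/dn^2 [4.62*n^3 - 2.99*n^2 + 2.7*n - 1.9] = 27.72*n - 5.98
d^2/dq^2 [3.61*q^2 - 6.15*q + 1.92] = 7.22000000000000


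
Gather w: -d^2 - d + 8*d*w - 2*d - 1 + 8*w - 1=-d^2 - 3*d + w*(8*d + 8) - 2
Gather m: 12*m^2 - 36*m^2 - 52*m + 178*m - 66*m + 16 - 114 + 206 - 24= -24*m^2 + 60*m + 84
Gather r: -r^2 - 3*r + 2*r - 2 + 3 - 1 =-r^2 - r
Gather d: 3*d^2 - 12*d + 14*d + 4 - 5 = 3*d^2 + 2*d - 1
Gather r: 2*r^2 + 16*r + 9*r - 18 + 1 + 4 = 2*r^2 + 25*r - 13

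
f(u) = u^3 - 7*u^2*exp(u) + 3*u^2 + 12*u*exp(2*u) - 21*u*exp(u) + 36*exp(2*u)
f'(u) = -7*u^2*exp(u) + 3*u^2 + 24*u*exp(2*u) - 35*u*exp(u) + 6*u + 84*exp(2*u) - 21*exp(u)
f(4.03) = 255980.59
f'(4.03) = 556590.96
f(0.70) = 145.35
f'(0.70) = 315.90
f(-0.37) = 20.12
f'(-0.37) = 27.81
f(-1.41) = 8.13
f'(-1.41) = 4.02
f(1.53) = 945.91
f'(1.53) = 2170.91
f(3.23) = 44280.30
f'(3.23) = 98036.90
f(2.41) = 7063.08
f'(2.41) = 15989.46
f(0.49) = 92.89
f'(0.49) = 193.79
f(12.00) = 4767836914494.64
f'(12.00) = 9853717601113.01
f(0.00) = 36.00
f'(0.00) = 63.00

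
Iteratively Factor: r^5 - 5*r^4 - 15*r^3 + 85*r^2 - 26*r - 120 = (r + 1)*(r^4 - 6*r^3 - 9*r^2 + 94*r - 120) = (r - 3)*(r + 1)*(r^3 - 3*r^2 - 18*r + 40) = (r - 3)*(r + 1)*(r + 4)*(r^2 - 7*r + 10) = (r - 3)*(r - 2)*(r + 1)*(r + 4)*(r - 5)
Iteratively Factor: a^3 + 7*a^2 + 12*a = (a)*(a^2 + 7*a + 12) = a*(a + 4)*(a + 3)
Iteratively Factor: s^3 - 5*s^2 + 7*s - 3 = (s - 1)*(s^2 - 4*s + 3) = (s - 3)*(s - 1)*(s - 1)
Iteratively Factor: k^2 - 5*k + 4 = (k - 4)*(k - 1)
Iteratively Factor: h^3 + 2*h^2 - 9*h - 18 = (h - 3)*(h^2 + 5*h + 6) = (h - 3)*(h + 2)*(h + 3)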